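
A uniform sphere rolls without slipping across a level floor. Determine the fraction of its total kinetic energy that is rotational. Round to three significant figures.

The moment of inertia is (2/5)MR², giving k ≡ I/(MR²) = 0.4.
With ω = v/R, KE_trans = ½Mv² and KE_rot = ½Iω² = ½kMv², so KE_total = ½(1+k)Mv².
The rotational fraction is therefore k/(1+k) = 0.4/1.4 ≈ 0.286.

fraction ≈ 0.286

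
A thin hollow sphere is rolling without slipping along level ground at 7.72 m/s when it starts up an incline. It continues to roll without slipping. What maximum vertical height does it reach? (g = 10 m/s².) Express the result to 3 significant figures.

h ≈ 4.97 m

The moment of inertia is (2/3)MR², giving k ≡ I/(MR²) = 2/3.
Rolling without slipping gives ω = v/R, so the total kinetic energy is ½Mv² + ½Iω² = ½(1+k)Mv² = (5/6)Mv².
At the top the kinetic energy is zero, so (5/6)Mv₀² = Mgh.
Thus h = (1+k)v₀²/(2g) = 1.667 × 7.72² / (2 × 10) ≈ 4.97 m.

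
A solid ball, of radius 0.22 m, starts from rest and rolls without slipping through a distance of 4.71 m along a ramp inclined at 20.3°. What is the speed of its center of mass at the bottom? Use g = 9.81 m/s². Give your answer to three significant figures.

The moment of inertia is (2/5)MR², giving k ≡ I/(MR²) = 0.4.
The rolling condition ω = v/R makes the rotational term ½I(v/R)² = ½kMv², so KE_total = ½(1+k)Mv² = (7/10)Mv².
The vertical drop is h = L sinθ = 4.71 × sin20.3° = 1.634 m.
Energy conservation: Mgh = (7/10)Mv², so v = √(2gh/(1+k)) = √(2 × 9.81 × 1.634 / 1.4) ≈ 4.79 m/s.

v ≈ 4.79 m/s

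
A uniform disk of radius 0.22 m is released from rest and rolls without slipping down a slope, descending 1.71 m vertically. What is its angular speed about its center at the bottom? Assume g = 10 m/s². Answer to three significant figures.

With I = (1/2)MR², the ratio k = I/(MR²) is 0.5.
Rolling without slipping gives ω = v/R, so the total kinetic energy is ½Mv² + ½Iω² = ½(1+k)Mv² = (3/4)Mv².
Energy conservation Mgh = ½(1+k)Mv² gives v = √(2gh/(1+k)) = √(2 × 10 × 1.71 / 1.5) = 4.775 m/s.
The angular speed follows from ω = v/R = 4.775/0.22 ≈ 21.7 rad/s.

ω ≈ 21.7 rad/s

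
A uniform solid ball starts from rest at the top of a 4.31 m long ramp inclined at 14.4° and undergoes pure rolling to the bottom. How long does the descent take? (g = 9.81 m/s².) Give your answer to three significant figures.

The moment of inertia is (2/5)MR², giving k ≡ I/(MR²) = 0.4.
Translational: Mg sinθ − f = Ma. Rotational about the CM: fR = Iα = kMRa, so f = kMa.
Hence a = g sinθ/(1+k) = 9.81×sin14.4°/1.4 = 1.743 m/s².
With constant a from rest, t = √(2L/a) = √(2·4.31/1.743) ≈ 2.22 s.

t ≈ 2.22 s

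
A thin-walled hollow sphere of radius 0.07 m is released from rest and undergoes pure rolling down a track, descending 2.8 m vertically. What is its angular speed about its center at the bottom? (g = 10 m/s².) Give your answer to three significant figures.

With I = (2/3)MR², the ratio k = I/(MR²) is 2/3.
Pure rolling means v = ωR; then KE = ½Mv² + ½I(v/R)² = ½(1+k)Mv² = (5/6)Mv².
Energy conservation Mgh = ½(1+k)Mv² gives v = √(2gh/(1+k)) = √(2 × 10 × 2.8 / 1.667) = 5.797 m/s.
The angular speed follows from ω = v/R = 5.797/0.07 ≈ 82.8 rad/s.

ω ≈ 82.8 rad/s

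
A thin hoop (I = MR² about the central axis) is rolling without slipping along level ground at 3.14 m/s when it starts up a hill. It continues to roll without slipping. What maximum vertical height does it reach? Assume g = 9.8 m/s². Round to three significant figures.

h ≈ 1.01 m

For this body I = MR², i.e. k = I/(MR²) = 1.
Since it rolls without slipping, ω = v/R and KE = ½Mv² + ½Iω² = ½(1+k)Mv² = Mv².
All of this converts to potential energy at the highest point: Mv₀² = Mgh.
Thus h = (1+k)v₀²/(2g) = 2 × 3.14² / (2 × 9.8) ≈ 1.01 m.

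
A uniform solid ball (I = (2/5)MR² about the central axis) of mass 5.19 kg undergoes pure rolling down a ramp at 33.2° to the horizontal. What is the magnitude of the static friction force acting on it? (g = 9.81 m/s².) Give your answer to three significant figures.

The moment of inertia is (2/5)MR², giving k ≡ I/(MR²) = 0.4.
Along the incline Mg sinθ − f = Ma, and torque about the center fR = Iα = kMR²(a/R) gives f = kMa.
Combining, a = g sinθ/(1+k) and f = kMa = kMg sinθ/(1+k).
f = 0.4 × 5.19 × 9.81 × sin33.2° / 1.4 ≈ 7.97 N.

f ≈ 7.97 N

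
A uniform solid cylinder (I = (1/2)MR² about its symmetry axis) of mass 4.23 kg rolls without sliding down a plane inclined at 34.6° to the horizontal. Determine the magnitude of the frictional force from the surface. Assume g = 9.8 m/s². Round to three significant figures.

For this body I = (1/2)MR², i.e. k = I/(MR²) = 0.5.
Newton's second law down the slope: Mg sinθ − f = Ma. The torque equation fR = Iα (with α = a/R) gives f = kMa.
Combining, a = g sinθ/(1+k) and f = kMa = kMg sinθ/(1+k).
f = 0.5 × 4.23 × 9.8 × sin34.6° / 1.5 ≈ 7.85 N.

f ≈ 7.85 N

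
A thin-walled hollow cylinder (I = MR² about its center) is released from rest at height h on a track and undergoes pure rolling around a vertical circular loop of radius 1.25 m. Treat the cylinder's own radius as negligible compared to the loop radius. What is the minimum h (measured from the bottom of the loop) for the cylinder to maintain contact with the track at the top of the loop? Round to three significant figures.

h_min ≈ 3.75 m

Here I = MR², so the shape factor k = I/(MR²) = 1.
At the top of the loop, the minimum-contact condition is Mg = Mv_top²/r, so v_top² = gr.
With ω = v/R, the kinetic energy at speed v is ½(1+k)Mv² = Mv².
Energy conservation from release (height h) to the top (height 2r): Mgh = Mg(2r) + M·gr.
Thus h_min = 2r + (1+k)r/2 = r(2 + 2/2) = 1.25 × 3 ≈ 3.75 m.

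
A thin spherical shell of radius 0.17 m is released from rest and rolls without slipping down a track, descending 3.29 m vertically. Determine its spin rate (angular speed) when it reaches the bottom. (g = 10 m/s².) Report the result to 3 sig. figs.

With I = (2/3)MR², the ratio k = I/(MR²) is 2/3.
Since it rolls without slipping, ω = v/R and KE = ½Mv² + ½Iω² = ½(1+k)Mv² = (5/6)Mv².
Energy conservation Mgh = ½(1+k)Mv² gives v = √(2gh/(1+k)) = √(2 × 10 × 3.29 / 1.667) = 6.283 m/s.
The angular speed follows from ω = v/R = 6.283/0.17 ≈ 37.0 rad/s.

ω ≈ 37.0 rad/s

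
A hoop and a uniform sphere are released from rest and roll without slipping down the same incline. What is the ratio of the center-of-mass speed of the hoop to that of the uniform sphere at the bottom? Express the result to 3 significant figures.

v_ratio ≈ 0.837

Each satisfies Mgh = ½(1+k)Mv² with k = I/(MR²), so v ∝ 1/√(1+k).
For the hoop k = 1; for the uniform sphere k = 0.4.
v₁/v₂ = √((1+k₂)/(1+k₁)) = √(1.4/2) ≈ 0.837.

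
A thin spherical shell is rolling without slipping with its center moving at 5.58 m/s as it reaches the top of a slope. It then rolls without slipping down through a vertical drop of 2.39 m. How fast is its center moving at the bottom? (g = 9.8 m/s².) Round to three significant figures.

v ≈ 7.70 m/s

For this body I = (2/3)MR², i.e. k = I/(MR²) = 2/3.
Rolling without slipping gives ω = v/R, so the total kinetic energy is ½Mv² + ½Iω² = ½(1+k)Mv² = (5/6)Mv².
Energy conservation: (5/6)Mv₀² + Mgh = (5/6)Mv², so v² = v₀² + 2gh/(1+k).
v = √(5.58² + 2×9.8×2.39/1.667) = √59.24 ≈ 7.70 m/s.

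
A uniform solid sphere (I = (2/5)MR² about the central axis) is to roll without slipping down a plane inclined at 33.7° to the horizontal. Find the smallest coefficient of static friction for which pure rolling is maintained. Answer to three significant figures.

μ_min ≈ 0.191

The moment of inertia is (2/5)MR², giving k ≡ I/(MR²) = 0.4.
Newton's second law down the slope: Mg sinθ − f = Ma. The torque equation fR = Iα (with α = a/R) gives f = kMa.
These give a = g sinθ/(1+k) and the required friction f = kMg sinθ/(1+k).
The normal force is N = Mg cosθ, so μ_min = f/N = k tanθ/(1+k).
μ_min = 0.4 × tan33.7° / 1.4 ≈ 0.191.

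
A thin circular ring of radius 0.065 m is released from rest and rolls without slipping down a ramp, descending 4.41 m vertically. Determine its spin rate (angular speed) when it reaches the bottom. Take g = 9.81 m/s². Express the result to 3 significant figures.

ω ≈ 101 rad/s

Here I = MR², so the shape factor k = I/(MR²) = 1.
Since it rolls without slipping, ω = v/R and KE = ½Mv² + ½Iω² = ½(1+k)Mv² = Mv².
Energy conservation Mgh = ½(1+k)Mv² gives v = √(2gh/(1+k)) = √(2 × 9.81 × 4.41 / 2) = 6.577 m/s.
Then ω = v/R = 6.577 / 0.065 ≈ 101 rad/s.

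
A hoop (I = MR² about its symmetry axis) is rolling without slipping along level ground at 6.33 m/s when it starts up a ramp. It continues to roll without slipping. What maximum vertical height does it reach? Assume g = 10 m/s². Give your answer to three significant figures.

h ≈ 4.01 m

The moment of inertia is MR², giving k ≡ I/(MR²) = 1.
The rolling condition ω = v/R makes the rotational term ½I(v/R)² = ½kMv², so KE_total = ½(1+k)Mv² = Mv².
At the top the kinetic energy is zero, so Mv₀² = Mgh.
Thus h = (1+k)v₀²/(2g) = 2 × 6.33² / (2 × 10) ≈ 4.01 m.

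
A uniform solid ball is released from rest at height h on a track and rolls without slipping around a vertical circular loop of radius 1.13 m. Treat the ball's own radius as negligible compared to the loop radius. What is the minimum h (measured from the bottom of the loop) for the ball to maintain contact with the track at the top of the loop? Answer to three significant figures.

For this body I = (2/5)MR², i.e. k = I/(MR²) = 0.4.
At the top of the loop, the minimum-contact condition is Mg = Mv_top²/r, so v_top² = gr.
With ω = v/R, the kinetic energy at speed v is ½(1+k)Mv² = (7/10)Mv².
Energy conservation from release (height h) to the top (height 2r): Mgh = Mg(2r) + (7/10)M·gr.
Thus h_min = 2r + (1+k)r/2 = r(2 + 1.4/2) = 1.13 × 2.7 ≈ 3.05 m.

h_min ≈ 3.05 m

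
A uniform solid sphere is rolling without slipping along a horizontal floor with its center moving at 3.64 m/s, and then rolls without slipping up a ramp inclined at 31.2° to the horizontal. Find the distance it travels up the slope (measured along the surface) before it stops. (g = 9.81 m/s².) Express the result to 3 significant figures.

d ≈ 1.83 m

With I = (2/5)MR², the ratio k = I/(MR²) is 0.4.
The rolling condition ω = v/R makes the rotational term ½I(v/R)² = ½kMv², so KE_total = ½(1+k)Mv² = (7/10)Mv².
Setting this equal to Mgh gives the vertical rise h = (1+k)v₀²/(2g) = 1.4×3.64²/(2×9.81) = 0.9454 m.
Along the incline, d = h/sinθ = 0.9454/sin31.2° ≈ 1.83 m.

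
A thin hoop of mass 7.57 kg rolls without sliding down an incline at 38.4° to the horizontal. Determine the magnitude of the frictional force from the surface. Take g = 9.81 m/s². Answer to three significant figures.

f ≈ 23.1 N

For this body I = MR², i.e. k = I/(MR²) = 1.
Along the incline Mg sinθ − f = Ma, and torque about the center fR = Iα = kMR²(a/R) gives f = kMa.
Combining, a = g sinθ/(1+k) and f = kMa = kMg sinθ/(1+k).
f = 1 × 7.57 × 9.81 × sin38.4° / 2 ≈ 23.1 N.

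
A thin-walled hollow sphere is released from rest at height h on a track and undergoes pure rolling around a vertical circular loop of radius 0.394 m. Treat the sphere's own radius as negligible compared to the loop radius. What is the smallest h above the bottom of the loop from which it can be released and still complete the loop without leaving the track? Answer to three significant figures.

h_min ≈ 1.12 m

For this body I = (2/3)MR², i.e. k = I/(MR²) = 2/3.
At the top, contact is just lost when gravity alone supplies the centripetal force: Mg = Mv_top²/r, i.e. v_top² = gr.
With ω = v/R, the kinetic energy at speed v is ½(1+k)Mv² = (5/6)Mv².
Energy conservation from release (height h) to the top (height 2r): Mgh = Mg(2r) + (5/6)M·gr.
Thus h_min = 2r + (1+k)r/2 = r(2 + 1.667/2) = 0.394 × 2.833 ≈ 1.12 m.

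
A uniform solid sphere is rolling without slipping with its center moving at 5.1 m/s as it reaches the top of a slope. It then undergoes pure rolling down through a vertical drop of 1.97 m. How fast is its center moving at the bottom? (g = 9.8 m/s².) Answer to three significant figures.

Here I = (2/5)MR², so the shape factor k = I/(MR²) = 0.4.
Rolling without slipping gives ω = v/R, so the total kinetic energy is ½Mv² + ½Iω² = ½(1+k)Mv² = (7/10)Mv².
Energy conservation: (7/10)Mv₀² + Mgh = (7/10)Mv², so v² = v₀² + 2gh/(1+k).
v = √(5.1² + 2×9.8×1.97/1.4) = √53.59 ≈ 7.32 m/s.

v ≈ 7.32 m/s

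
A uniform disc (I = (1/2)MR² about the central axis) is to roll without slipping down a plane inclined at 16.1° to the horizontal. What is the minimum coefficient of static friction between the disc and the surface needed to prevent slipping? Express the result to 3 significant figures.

μ_min ≈ 0.0962

For this body I = (1/2)MR², i.e. k = I/(MR²) = 0.5.
Along the incline Mg sinθ − f = Ma, and torque about the center fR = Iα = kMR²(a/R) gives f = kMa.
These give a = g sinθ/(1+k) and the required friction f = kMg sinθ/(1+k).
The normal force is N = Mg cosθ, so μ_min = f/N = k tanθ/(1+k).
μ_min = 0.5 × tan16.1° / 1.5 ≈ 0.0962.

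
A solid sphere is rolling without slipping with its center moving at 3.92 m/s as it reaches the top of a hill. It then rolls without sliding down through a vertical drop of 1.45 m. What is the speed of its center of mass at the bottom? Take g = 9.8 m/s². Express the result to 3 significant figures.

For this body I = (2/5)MR², i.e. k = I/(MR²) = 0.4.
Rolling without slipping gives ω = v/R, so the total kinetic energy is ½Mv² + ½Iω² = ½(1+k)Mv² = (7/10)Mv².
Conserving energy between top and bottom: (7/10)Mv² = (7/10)Mv₀² + Mgh, hence v² = v₀² + 2gh/(1+k).
v = √(3.92² + 2×9.8×1.45/1.4) = √35.67 ≈ 5.97 m/s.

v ≈ 5.97 m/s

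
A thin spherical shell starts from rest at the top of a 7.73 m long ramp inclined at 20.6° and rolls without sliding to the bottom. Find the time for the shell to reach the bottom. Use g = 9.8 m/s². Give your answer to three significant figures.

t ≈ 2.73 s

The moment of inertia is (2/3)MR², giving k ≡ I/(MR²) = 2/3.
Newton's second law down the slope: Mg sinθ − f = Ma. The torque equation fR = Iα (with α = a/R) gives f = kMa.
Hence a = g sinθ/(1+k) = 9.8×sin20.6°/1.667 = 2.069 m/s².
With constant a from rest, t = √(2L/a) = √(2·7.73/2.069) ≈ 2.73 s.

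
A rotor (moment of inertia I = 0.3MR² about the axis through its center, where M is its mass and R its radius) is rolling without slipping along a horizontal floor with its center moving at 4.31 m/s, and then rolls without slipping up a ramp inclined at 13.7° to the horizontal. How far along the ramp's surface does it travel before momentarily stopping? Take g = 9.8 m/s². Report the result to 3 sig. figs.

The moment of inertia is 0.3MR², giving k ≡ I/(MR²) = 0.3.
The rolling condition ω = v/R makes the rotational term ½I(v/R)² = ½kMv², so KE_total = ½(1+k)Mv² = (13/20)Mv².
Setting this equal to Mgh gives the vertical rise h = (1+k)v₀²/(2g) = 1.3×4.31²/(2×9.8) = 1.232 m.
Along the incline, d = h/sinθ = 1.232/sin13.7° ≈ 5.20 m.

d ≈ 5.20 m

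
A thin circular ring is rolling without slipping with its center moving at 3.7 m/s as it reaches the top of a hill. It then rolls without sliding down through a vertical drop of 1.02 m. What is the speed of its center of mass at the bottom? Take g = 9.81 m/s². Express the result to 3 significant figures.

v ≈ 4.87 m/s

With I = MR², the ratio k = I/(MR²) is 1.
Pure rolling means v = ωR; then KE = ½Mv² + ½I(v/R)² = ½(1+k)Mv² = Mv².
Conserving energy between top and bottom: Mv² = Mv₀² + Mgh, hence v² = v₀² + 2gh/(1+k).
v = √(3.7² + 2×9.81×1.02/2) = √23.7 ≈ 4.87 m/s.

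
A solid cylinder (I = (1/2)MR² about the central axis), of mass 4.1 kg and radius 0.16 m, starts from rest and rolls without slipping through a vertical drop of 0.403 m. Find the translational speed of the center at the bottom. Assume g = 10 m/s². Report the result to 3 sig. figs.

v ≈ 2.32 m/s

For this body I = (1/2)MR², i.e. k = I/(MR²) = 0.5.
The rolling condition ω = v/R makes the rotational term ½I(v/R)² = ½kMv², so KE_total = ½(1+k)Mv² = (3/4)Mv².
Setting Mgh = (3/4)Mv² gives v = √(2gh/(1+k)) = √(2·10·0.403/1.5) ≈ 2.32 m/s.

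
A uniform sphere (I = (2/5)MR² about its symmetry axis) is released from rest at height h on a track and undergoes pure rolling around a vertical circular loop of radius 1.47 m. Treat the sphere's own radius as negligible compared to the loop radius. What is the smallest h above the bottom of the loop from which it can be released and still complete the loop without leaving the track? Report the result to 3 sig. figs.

h_min ≈ 3.97 m

With I = (2/5)MR², the ratio k = I/(MR²) is 0.4.
At the top, contact is just lost when gravity alone supplies the centripetal force: Mg = Mv_top²/r, i.e. v_top² = gr.
With ω = v/R, the kinetic energy at speed v is ½(1+k)Mv² = (7/10)Mv².
Energy conservation from release (height h) to the top (height 2r): Mgh = Mg(2r) + (7/10)M·gr.
Thus h_min = 2r + (1+k)r/2 = r(2 + 1.4/2) = 1.47 × 2.7 ≈ 3.97 m.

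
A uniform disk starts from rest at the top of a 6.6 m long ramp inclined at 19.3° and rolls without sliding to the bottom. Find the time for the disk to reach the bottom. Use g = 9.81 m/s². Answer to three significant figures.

t ≈ 2.47 s

With I = (1/2)MR², the ratio k = I/(MR²) is 0.5.
Along the incline Mg sinθ − f = Ma, and torque about the center fR = Iα = kMR²(a/R) gives f = kMa.
Hence a = g sinθ/(1+k) = 9.81×sin19.3°/1.5 = 2.162 m/s².
With constant a from rest, t = √(2L/a) = √(2·6.6/2.162) ≈ 2.47 s.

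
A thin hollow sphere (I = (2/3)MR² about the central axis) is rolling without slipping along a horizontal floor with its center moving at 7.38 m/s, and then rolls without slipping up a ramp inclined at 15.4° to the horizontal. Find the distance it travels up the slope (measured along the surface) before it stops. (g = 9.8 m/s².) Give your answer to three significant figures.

d ≈ 17.4 m

The moment of inertia is (2/3)MR², giving k ≡ I/(MR²) = 2/3.
Rolling without slipping gives ω = v/R, so the total kinetic energy is ½Mv² + ½Iω² = ½(1+k)Mv² = (5/6)Mv².
Setting this equal to Mgh gives the vertical rise h = (1+k)v₀²/(2g) = 1.667×7.38²/(2×9.8) = 4.631 m.
Along the incline, d = h/sinθ = 4.631/sin15.4° ≈ 17.4 m.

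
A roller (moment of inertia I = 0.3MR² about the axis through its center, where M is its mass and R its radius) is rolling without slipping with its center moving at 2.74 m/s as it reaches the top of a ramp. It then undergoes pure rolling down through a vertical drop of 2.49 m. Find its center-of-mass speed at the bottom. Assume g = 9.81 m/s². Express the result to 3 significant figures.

v ≈ 6.71 m/s

The moment of inertia is 0.3MR², giving k ≡ I/(MR²) = 0.3.
The rolling condition ω = v/R makes the rotational term ½I(v/R)² = ½kMv², so KE_total = ½(1+k)Mv² = (13/20)Mv².
Conserving energy between top and bottom: (13/20)Mv² = (13/20)Mv₀² + Mgh, hence v² = v₀² + 2gh/(1+k).
v = √(2.74² + 2×9.81×2.49/1.3) = √45.09 ≈ 6.71 m/s.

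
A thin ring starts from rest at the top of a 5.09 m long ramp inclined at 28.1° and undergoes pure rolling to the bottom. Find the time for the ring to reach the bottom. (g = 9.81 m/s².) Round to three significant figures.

Here I = MR², so the shape factor k = I/(MR²) = 1.
Newton's second law down the slope: Mg sinθ − f = Ma. The torque equation fR = Iα (with α = a/R) gives f = kMa.
Hence a = g sinθ/(1+k) = 9.81×sin28.1°/2 = 2.31 m/s².
With constant a from rest, t = √(2L/a) = √(2·5.09/2.31) ≈ 2.10 s.

t ≈ 2.10 s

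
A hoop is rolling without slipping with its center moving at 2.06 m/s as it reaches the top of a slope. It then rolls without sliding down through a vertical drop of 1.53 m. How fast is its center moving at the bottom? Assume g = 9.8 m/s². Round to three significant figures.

v ≈ 4.39 m/s

Here I = MR², so the shape factor k = I/(MR²) = 1.
Rolling without slipping gives ω = v/R, so the total kinetic energy is ½Mv² + ½Iω² = ½(1+k)Mv² = Mv².
Energy conservation: Mv₀² + Mgh = Mv², so v² = v₀² + 2gh/(1+k).
v = √(2.06² + 2×9.8×1.53/2) = √19.24 ≈ 4.39 m/s.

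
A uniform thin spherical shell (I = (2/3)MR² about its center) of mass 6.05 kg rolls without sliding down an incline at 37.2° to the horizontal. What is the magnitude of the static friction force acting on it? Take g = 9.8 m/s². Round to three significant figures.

With I = (2/3)MR², the ratio k = I/(MR²) is 2/3.
Newton's second law down the slope: Mg sinθ − f = Ma. The torque equation fR = Iα (with α = a/R) gives f = kMa.
Combining, a = g sinθ/(1+k) and f = kMa = kMg sinθ/(1+k).
f = (2/3) × 6.05 × 9.8 × sin37.2° / 1.667 ≈ 14.3 N.

f ≈ 14.3 N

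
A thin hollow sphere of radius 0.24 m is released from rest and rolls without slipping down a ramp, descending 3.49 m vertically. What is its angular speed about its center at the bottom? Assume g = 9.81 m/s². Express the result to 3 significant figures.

The moment of inertia is (2/3)MR², giving k ≡ I/(MR²) = 2/3.
Rolling without slipping gives ω = v/R, so the total kinetic energy is ½Mv² + ½Iω² = ½(1+k)Mv² = (5/6)Mv².
Energy conservation Mgh = ½(1+k)Mv² gives v = √(2gh/(1+k)) = √(2 × 9.81 × 3.49 / 1.667) = 6.41 m/s.
Then ω = v/R = 6.41 / 0.24 ≈ 26.7 rad/s.

ω ≈ 26.7 rad/s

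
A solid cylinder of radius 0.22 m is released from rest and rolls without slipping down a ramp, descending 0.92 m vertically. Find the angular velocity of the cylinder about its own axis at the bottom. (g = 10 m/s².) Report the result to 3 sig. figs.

Here I = (1/2)MR², so the shape factor k = I/(MR²) = 0.5.
Pure rolling means v = ωR; then KE = ½Mv² + ½I(v/R)² = ½(1+k)Mv² = (3/4)Mv².
Energy conservation Mgh = ½(1+k)Mv² gives v = √(2gh/(1+k)) = √(2 × 10 × 0.92 / 1.5) = 3.502 m/s.
Then ω = v/R = 3.502 / 0.22 ≈ 15.9 rad/s.

ω ≈ 15.9 rad/s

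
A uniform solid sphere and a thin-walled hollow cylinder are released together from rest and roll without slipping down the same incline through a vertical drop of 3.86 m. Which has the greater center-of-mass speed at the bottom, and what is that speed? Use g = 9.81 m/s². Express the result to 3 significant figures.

the uniform solid sphere, at v ≈ 7.35 m/s

For rolling without slipping, Mgh = ½(1+k)Mv² where k = I/(MR²), so v = √(2gh/(1+k)).
Uniform solid sphere: k = 0.4, giving v = √(2×9.81×3.86/1.4) = 7.355 m/s.
Thin-walled hollow cylinder: k = 1, giving v = √(2×9.81×3.86/2) = 6.154 m/s.
The smaller k wins: the uniform solid sphere, at ≈ 7.35 m/s.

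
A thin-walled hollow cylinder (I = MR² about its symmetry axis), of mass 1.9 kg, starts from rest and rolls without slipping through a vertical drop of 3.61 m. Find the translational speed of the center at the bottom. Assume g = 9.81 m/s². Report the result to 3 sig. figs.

v ≈ 5.95 m/s

The moment of inertia is MR², giving k ≡ I/(MR²) = 1.
Rolling without slipping gives ω = v/R, so the total kinetic energy is ½Mv² + ½Iω² = ½(1+k)Mv² = Mv².
Energy conservation: Mgh = Mv², so v = √(2gh/(1+k)) = √(2 × 9.81 × 3.61 / 2) ≈ 5.95 m/s.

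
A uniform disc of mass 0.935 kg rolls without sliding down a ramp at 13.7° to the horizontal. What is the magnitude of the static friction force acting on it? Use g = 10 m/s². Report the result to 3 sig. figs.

Here I = (1/2)MR², so the shape factor k = I/(MR²) = 0.5.
Along the incline Mg sinθ − f = Ma, and torque about the center fR = Iα = kMR²(a/R) gives f = kMa.
Combining, a = g sinθ/(1+k) and f = kMa = kMg sinθ/(1+k).
f = 0.5 × 0.935 × 10 × sin13.7° / 1.5 ≈ 0.738 N.

f ≈ 0.738 N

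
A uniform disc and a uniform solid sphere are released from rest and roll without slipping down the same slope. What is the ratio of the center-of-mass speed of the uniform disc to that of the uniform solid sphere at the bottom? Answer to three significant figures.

v_ratio ≈ 0.966

Each satisfies Mgh = ½(1+k)Mv² with k = I/(MR²), so v ∝ 1/√(1+k).
For the uniform disc k = 0.5; for the uniform solid sphere k = 0.4.
v₁/v₂ = √((1+k₂)/(1+k₁)) = √(1.4/1.5) ≈ 0.966.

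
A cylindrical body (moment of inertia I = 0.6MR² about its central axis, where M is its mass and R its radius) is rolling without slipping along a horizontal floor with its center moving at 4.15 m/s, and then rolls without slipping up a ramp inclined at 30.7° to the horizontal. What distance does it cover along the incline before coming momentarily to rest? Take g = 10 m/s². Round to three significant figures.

d ≈ 2.70 m

With I = 0.6MR², the ratio k = I/(MR²) is 0.6.
The rolling condition ω = v/R makes the rotational term ½I(v/R)² = ½kMv², so KE_total = ½(1+k)Mv² = (4/5)Mv².
Setting this equal to Mgh gives the vertical rise h = (1+k)v₀²/(2g) = 1.6×4.15²/(2×10) = 1.378 m.
Along the incline, d = h/sinθ = 1.378/sin30.7° ≈ 2.70 m.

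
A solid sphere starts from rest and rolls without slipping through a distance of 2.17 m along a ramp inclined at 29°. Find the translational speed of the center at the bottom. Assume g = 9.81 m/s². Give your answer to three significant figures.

With I = (2/5)MR², the ratio k = I/(MR²) is 0.4.
Rolling without slipping gives ω = v/R, so the total kinetic energy is ½Mv² + ½Iω² = ½(1+k)Mv² = (7/10)Mv².
The vertical drop is h = L sinθ = 2.17 × sin29° = 1.052 m.
Setting Mgh = (7/10)Mv² gives v = √(2gh/(1+k)) = √(2·9.81·1.052/1.4) ≈ 3.84 m/s.

v ≈ 3.84 m/s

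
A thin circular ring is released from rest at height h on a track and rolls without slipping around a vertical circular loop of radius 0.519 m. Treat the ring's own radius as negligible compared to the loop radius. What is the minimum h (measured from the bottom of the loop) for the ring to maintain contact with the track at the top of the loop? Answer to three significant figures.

Here I = MR², so the shape factor k = I/(MR²) = 1.
At the top, contact is just lost when gravity alone supplies the centripetal force: Mg = Mv_top²/r, i.e. v_top² = gr.
With ω = v/R, the kinetic energy at speed v is ½(1+k)Mv² = Mv².
Energy conservation from release (height h) to the top (height 2r): Mgh = Mg(2r) + M·gr.
Thus h_min = 2r + (1+k)r/2 = r(2 + 2/2) = 0.519 × 3 ≈ 1.56 m.

h_min ≈ 1.56 m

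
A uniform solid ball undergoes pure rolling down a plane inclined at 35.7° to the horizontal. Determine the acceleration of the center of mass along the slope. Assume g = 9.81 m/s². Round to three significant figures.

a ≈ 4.09 m/s²

The moment of inertia is (2/5)MR², giving k ≡ I/(MR²) = 0.4.
Along the incline Mg sinθ − f = Ma, and torque about the center fR = Iα = kMR²(a/R) gives f = kMa.
Eliminating f: Mg sinθ = (1+k)Ma, so a = g sinθ/(1+k) = 9.81 × sin35.7° / 1.4 ≈ 4.09 m/s².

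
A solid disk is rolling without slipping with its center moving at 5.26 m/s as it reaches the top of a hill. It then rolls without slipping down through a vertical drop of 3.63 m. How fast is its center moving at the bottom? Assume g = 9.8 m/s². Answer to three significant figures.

v ≈ 8.67 m/s

Here I = (1/2)MR², so the shape factor k = I/(MR²) = 0.5.
The rolling condition ω = v/R makes the rotational term ½I(v/R)² = ½kMv², so KE_total = ½(1+k)Mv² = (3/4)Mv².
Conserving energy between top and bottom: (3/4)Mv² = (3/4)Mv₀² + Mgh, hence v² = v₀² + 2gh/(1+k).
v = √(5.26² + 2×9.8×3.63/1.5) = √75.1 ≈ 8.67 m/s.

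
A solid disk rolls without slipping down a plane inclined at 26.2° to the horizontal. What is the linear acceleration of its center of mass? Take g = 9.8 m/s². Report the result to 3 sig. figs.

The moment of inertia is (1/2)MR², giving k ≡ I/(MR²) = 0.5.
Newton's second law down the slope: Mg sinθ − f = Ma. The torque equation fR = Iα (with α = a/R) gives f = kMa.
Eliminating f: Mg sinθ = (1+k)Ma, so a = g sinθ/(1+k) = 9.8 × sin26.2° / 1.5 ≈ 2.88 m/s².

a ≈ 2.88 m/s²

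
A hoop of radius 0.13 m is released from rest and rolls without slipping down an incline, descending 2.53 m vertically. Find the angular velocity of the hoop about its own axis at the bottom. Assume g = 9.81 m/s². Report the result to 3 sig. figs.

ω ≈ 38.3 rad/s

Here I = MR², so the shape factor k = I/(MR²) = 1.
Rolling without slipping gives ω = v/R, so the total kinetic energy is ½Mv² + ½Iω² = ½(1+k)Mv² = Mv².
Energy conservation Mgh = ½(1+k)Mv² gives v = √(2gh/(1+k)) = √(2 × 9.81 × 2.53 / 2) = 4.982 m/s.
The angular speed follows from ω = v/R = 4.982/0.13 ≈ 38.3 rad/s.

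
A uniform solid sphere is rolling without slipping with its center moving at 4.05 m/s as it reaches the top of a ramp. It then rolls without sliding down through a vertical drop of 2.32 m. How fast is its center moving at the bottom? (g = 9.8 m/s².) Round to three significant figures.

v ≈ 6.99 m/s

The moment of inertia is (2/5)MR², giving k ≡ I/(MR²) = 0.4.
Since it rolls without slipping, ω = v/R and KE = ½Mv² + ½Iω² = ½(1+k)Mv² = (7/10)Mv².
Energy conservation: (7/10)Mv₀² + Mgh = (7/10)Mv², so v² = v₀² + 2gh/(1+k).
v = √(4.05² + 2×9.8×2.32/1.4) = √48.88 ≈ 6.99 m/s.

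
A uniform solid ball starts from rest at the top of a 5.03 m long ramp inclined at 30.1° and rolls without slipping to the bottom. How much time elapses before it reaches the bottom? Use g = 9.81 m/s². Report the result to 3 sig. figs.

t ≈ 1.69 s

The moment of inertia is (2/5)MR², giving k ≡ I/(MR²) = 0.4.
Newton's second law down the slope: Mg sinθ − f = Ma. The torque equation fR = Iα (with α = a/R) gives f = kMa.
Hence a = g sinθ/(1+k) = 9.81×sin30.1°/1.4 = 3.514 m/s².
With constant a from rest, t = √(2L/a) = √(2·5.03/3.514) ≈ 1.69 s.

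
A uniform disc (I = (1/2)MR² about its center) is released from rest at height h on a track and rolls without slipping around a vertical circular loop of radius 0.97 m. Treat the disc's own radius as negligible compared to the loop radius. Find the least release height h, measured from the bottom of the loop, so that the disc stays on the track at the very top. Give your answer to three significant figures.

Here I = (1/2)MR², so the shape factor k = I/(MR²) = 0.5.
At the top of the loop, the minimum-contact condition is Mg = Mv_top²/r, so v_top² = gr.
With ω = v/R, the kinetic energy at speed v is ½(1+k)Mv² = (3/4)Mv².
Energy conservation from release (height h) to the top (height 2r): Mgh = Mg(2r) + (3/4)M·gr.
Thus h_min = 2r + (1+k)r/2 = r(2 + 1.5/2) = 0.97 × 2.75 ≈ 2.67 m.

h_min ≈ 2.67 m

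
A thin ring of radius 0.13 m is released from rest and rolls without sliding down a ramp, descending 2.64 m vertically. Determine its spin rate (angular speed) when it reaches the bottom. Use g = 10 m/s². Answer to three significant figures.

For this body I = MR², i.e. k = I/(MR²) = 1.
Since it rolls without slipping, ω = v/R and KE = ½Mv² + ½Iω² = ½(1+k)Mv² = Mv².
Energy conservation Mgh = ½(1+k)Mv² gives v = √(2gh/(1+k)) = √(2 × 10 × 2.64 / 2) = 5.138 m/s.
Then ω = v/R = 5.138 / 0.13 ≈ 39.5 rad/s.

ω ≈ 39.5 rad/s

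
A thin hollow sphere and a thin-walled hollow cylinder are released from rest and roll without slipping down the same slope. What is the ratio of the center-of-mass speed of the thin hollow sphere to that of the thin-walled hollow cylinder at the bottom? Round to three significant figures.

Each satisfies Mgh = ½(1+k)Mv² with k = I/(MR²), so v ∝ 1/√(1+k).
For the thin hollow sphere k = 2/3; for the thin-walled hollow cylinder k = 1.
v₁/v₂ = √((1+k₂)/(1+k₁)) = √(2/1.667) ≈ 1.10.

v_ratio ≈ 1.10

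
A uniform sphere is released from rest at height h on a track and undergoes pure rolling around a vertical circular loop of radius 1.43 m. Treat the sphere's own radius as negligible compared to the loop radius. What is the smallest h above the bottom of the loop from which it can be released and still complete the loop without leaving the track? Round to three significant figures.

h_min ≈ 3.86 m

The moment of inertia is (2/5)MR², giving k ≡ I/(MR²) = 0.4.
At the top, contact is just lost when gravity alone supplies the centripetal force: Mg = Mv_top²/r, i.e. v_top² = gr.
With ω = v/R, the kinetic energy at speed v is ½(1+k)Mv² = (7/10)Mv².
Energy conservation from release (height h) to the top (height 2r): Mgh = Mg(2r) + (7/10)M·gr.
Thus h_min = 2r + (1+k)r/2 = r(2 + 1.4/2) = 1.43 × 2.7 ≈ 3.86 m.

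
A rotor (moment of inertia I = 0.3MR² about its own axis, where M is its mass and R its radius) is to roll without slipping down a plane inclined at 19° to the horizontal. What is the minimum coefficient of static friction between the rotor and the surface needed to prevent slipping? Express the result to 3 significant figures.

μ_min ≈ 0.0795

With I = 0.3MR², the ratio k = I/(MR²) is 0.3.
Translational: Mg sinθ − f = Ma. Rotational about the CM: fR = Iα = kMRa, so f = kMa.
These give a = g sinθ/(1+k) and the required friction f = kMg sinθ/(1+k).
The normal force is N = Mg cosθ, so μ_min = f/N = k tanθ/(1+k).
μ_min = 0.3 × tan19° / 1.3 ≈ 0.0795.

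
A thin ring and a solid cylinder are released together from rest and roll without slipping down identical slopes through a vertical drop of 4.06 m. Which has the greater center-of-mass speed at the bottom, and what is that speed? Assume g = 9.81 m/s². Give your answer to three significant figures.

the solid cylinder, at v ≈ 7.29 m/s

For rolling without slipping, Mgh = ½(1+k)Mv² where k = I/(MR²), so v = √(2gh/(1+k)).
Thin ring: k = 1, giving v = √(2×9.81×4.06/2) = 6.311 m/s.
Solid cylinder: k = 0.5, giving v = √(2×9.81×4.06/1.5) = 7.287 m/s.
The smaller k wins: the solid cylinder, at ≈ 7.29 m/s.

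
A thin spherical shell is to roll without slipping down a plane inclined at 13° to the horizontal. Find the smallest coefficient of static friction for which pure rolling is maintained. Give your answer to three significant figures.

With I = (2/3)MR², the ratio k = I/(MR²) is 2/3.
Newton's second law down the slope: Mg sinθ − f = Ma. The torque equation fR = Iα (with α = a/R) gives f = kMa.
These give a = g sinθ/(1+k) and the required friction f = kMg sinθ/(1+k).
The normal force is N = Mg cosθ, so μ_min = f/N = k tanθ/(1+k).
μ_min = (2/3) × tan13° / 1.667 ≈ 0.0923.

μ_min ≈ 0.0923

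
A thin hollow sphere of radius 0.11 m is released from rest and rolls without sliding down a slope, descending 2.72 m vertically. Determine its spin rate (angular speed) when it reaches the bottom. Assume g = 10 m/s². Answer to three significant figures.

With I = (2/3)MR², the ratio k = I/(MR²) is 2/3.
The rolling condition ω = v/R makes the rotational term ½I(v/R)² = ½kMv², so KE_total = ½(1+k)Mv² = (5/6)Mv².
Energy conservation Mgh = ½(1+k)Mv² gives v = √(2gh/(1+k)) = √(2 × 10 × 2.72 / 1.667) = 5.713 m/s.
The angular speed follows from ω = v/R = 5.713/0.11 ≈ 51.9 rad/s.

ω ≈ 51.9 rad/s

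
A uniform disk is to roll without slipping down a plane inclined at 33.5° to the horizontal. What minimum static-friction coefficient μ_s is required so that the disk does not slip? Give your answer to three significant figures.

μ_min ≈ 0.221

Here I = (1/2)MR², so the shape factor k = I/(MR²) = 0.5.
Translational: Mg sinθ − f = Ma. Rotational about the CM: fR = Iα = kMRa, so f = kMa.
These give a = g sinθ/(1+k) and the required friction f = kMg sinθ/(1+k).
With N = Mg cosθ, the no-slip condition f ≤ μN gives μ_min = f/N = k tanθ/(1+k).
μ_min = 0.5 × tan33.5° / 1.5 ≈ 0.221.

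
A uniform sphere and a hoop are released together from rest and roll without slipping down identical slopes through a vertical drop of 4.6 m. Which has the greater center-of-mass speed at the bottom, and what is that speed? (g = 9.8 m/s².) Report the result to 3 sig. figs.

the uniform sphere, at v ≈ 8.02 m/s

For rolling without slipping, Mgh = ½(1+k)Mv² where k = I/(MR²), so v = √(2gh/(1+k)).
Uniform sphere: k = 0.4, giving v = √(2×9.8×4.6/1.4) = 8.025 m/s.
Hoop: k = 1, giving v = √(2×9.8×4.6/2) = 6.714 m/s.
The smaller k wins: the uniform sphere, at ≈ 8.02 m/s.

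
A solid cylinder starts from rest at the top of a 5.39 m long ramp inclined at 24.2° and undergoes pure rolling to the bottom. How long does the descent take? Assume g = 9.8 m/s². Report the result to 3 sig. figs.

t ≈ 2.01 s

With I = (1/2)MR², the ratio k = I/(MR²) is 0.5.
Newton's second law down the slope: Mg sinθ − f = Ma. The torque equation fR = Iα (with α = a/R) gives f = kMa.
Hence a = g sinθ/(1+k) = 9.8×sin24.2°/1.5 = 2.678 m/s².
Starting from rest, L = ½at², so t = √(2L/a) = √(2×5.39/2.678) ≈ 2.01 s.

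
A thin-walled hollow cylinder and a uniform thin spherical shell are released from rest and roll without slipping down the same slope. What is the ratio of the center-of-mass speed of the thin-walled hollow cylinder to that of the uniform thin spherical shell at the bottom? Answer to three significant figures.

Each satisfies Mgh = ½(1+k)Mv² with k = I/(MR²), so v ∝ 1/√(1+k).
For the thin-walled hollow cylinder k = 1; for the uniform thin spherical shell k = 2/3.
v₁/v₂ = √((1+k₂)/(1+k₁)) = √(1.667/2) ≈ 0.913.

v_ratio ≈ 0.913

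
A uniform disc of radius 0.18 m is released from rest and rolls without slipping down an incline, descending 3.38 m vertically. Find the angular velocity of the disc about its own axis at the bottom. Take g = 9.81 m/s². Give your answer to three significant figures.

ω ≈ 36.9 rad/s

Here I = (1/2)MR², so the shape factor k = I/(MR²) = 0.5.
Since it rolls without slipping, ω = v/R and KE = ½Mv² + ½Iω² = ½(1+k)Mv² = (3/4)Mv².
Energy conservation Mgh = ½(1+k)Mv² gives v = √(2gh/(1+k)) = √(2 × 9.81 × 3.38 / 1.5) = 6.649 m/s.
The angular speed follows from ω = v/R = 6.649/0.18 ≈ 36.9 rad/s.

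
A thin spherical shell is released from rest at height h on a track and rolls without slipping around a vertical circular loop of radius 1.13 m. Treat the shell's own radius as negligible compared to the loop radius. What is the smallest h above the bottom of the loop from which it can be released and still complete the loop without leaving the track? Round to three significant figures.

For this body I = (2/3)MR², i.e. k = I/(MR²) = 2/3.
At the top of the loop, the minimum-contact condition is Mg = Mv_top²/r, so v_top² = gr.
With ω = v/R, the kinetic energy at speed v is ½(1+k)Mv² = (5/6)Mv².
Energy conservation from release (height h) to the top (height 2r): Mgh = Mg(2r) + (5/6)M·gr.
Thus h_min = 2r + (1+k)r/2 = r(2 + 1.667/2) = 1.13 × 2.833 ≈ 3.20 m.

h_min ≈ 3.20 m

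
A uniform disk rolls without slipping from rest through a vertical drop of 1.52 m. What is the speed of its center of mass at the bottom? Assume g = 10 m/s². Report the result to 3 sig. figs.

The moment of inertia is (1/2)MR², giving k ≡ I/(MR²) = 0.5.
Rolling without slipping gives ω = v/R, so the total kinetic energy is ½Mv² + ½Iω² = ½(1+k)Mv² = (3/4)Mv².
Setting Mgh = (3/4)Mv² gives v = √(2gh/(1+k)) = √(2·10·1.52/1.5) ≈ 4.50 m/s.

v ≈ 4.50 m/s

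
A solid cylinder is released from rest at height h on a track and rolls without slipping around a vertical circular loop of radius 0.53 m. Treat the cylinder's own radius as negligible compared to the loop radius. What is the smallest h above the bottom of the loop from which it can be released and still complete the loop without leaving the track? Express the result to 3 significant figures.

Here I = (1/2)MR², so the shape factor k = I/(MR²) = 0.5.
At the top, contact is just lost when gravity alone supplies the centripetal force: Mg = Mv_top²/r, i.e. v_top² = gr.
With ω = v/R, the kinetic energy at speed v is ½(1+k)Mv² = (3/4)Mv².
Energy conservation from release (height h) to the top (height 2r): Mgh = Mg(2r) + (3/4)M·gr.
Thus h_min = 2r + (1+k)r/2 = r(2 + 1.5/2) = 0.53 × 2.75 ≈ 1.46 m.

h_min ≈ 1.46 m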